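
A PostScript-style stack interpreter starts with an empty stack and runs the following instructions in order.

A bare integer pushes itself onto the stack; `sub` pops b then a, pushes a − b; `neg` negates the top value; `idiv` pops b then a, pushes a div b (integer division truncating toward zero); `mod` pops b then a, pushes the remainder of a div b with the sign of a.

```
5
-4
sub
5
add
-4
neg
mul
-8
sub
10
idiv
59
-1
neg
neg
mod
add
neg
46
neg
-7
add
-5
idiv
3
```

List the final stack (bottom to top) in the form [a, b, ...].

[-6, 10, 3]

5    → [5]
-4   → [5, -4]
sub  → [9]
5    → [9, 5]
add  → [14]
-4   → [14, -4]
neg  → [14, 4]
mul  → [56]
-8   → [56, -8]
sub  → [64]
10   → [64, 10]
idiv → [6]
59   → [6, 59]
-1   → [6, 59, -1]
neg  → [6, 59, 1]
neg  → [6, 59, -1]
mod  → [6, 0]
add  → [6]
neg  → [-6]
46   → [-6, 46]
neg  → [-6, -46]
-7   → [-6, -46, -7]
add  → [-6, -53]
-5   → [-6, -53, -5]
idiv → [-6, 10]
3    → [-6, 10, 3]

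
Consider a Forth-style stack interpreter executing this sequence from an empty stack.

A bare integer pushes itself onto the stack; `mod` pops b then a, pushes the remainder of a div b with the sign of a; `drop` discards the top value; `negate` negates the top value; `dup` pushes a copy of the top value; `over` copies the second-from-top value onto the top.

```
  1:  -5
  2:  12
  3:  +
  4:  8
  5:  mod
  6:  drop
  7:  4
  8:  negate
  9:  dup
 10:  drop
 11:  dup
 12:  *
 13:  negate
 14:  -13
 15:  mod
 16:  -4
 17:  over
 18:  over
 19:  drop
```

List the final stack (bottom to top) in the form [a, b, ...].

-5     -> -5
12     -> -5 12
+      -> 7
8      -> 7 8
mod    -> 7
drop   -> (empty)
4      -> 4
negate -> -4
dup    -> -4 -4
drop   -> -4
dup    -> -4 -4
*      -> 16
negate -> -16
-13    -> -16 -13
mod    -> -3
-4     -> -3 -4
over   -> -3 -4 -3
over   -> -3 -4 -3 -4
drop   -> -3 -4 -3

[-3, -4, -3]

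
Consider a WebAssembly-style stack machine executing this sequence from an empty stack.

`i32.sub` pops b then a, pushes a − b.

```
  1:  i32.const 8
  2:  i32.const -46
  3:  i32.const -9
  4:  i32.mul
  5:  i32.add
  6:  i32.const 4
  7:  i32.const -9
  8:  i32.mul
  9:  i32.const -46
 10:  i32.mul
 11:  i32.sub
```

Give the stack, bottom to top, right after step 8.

[422, -36]

i32.const 8    [8]
i32.const -46  [8, -46]
i32.const -9   [8, -46, -9]
i32.mul        [8, 414]
i32.add        [422]
i32.const 4    [422, 4]
i32.const -9   [422, 4, -9]
i32.mul        [422, -36]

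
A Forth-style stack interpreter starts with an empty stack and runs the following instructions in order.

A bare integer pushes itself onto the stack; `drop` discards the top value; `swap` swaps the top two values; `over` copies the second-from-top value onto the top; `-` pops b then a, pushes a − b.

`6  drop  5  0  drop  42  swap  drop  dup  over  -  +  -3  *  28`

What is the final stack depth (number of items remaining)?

6    -> 6
drop -> (empty)
5    -> 5
0    -> 5 0
drop -> 5
42   -> 5 42
swap -> 42 5
drop -> 42
dup  -> 42 42
over -> 42 42 42
-    -> 42 0
+    -> 42
-3   -> 42 -3
*    -> -126
28   -> -126 28

2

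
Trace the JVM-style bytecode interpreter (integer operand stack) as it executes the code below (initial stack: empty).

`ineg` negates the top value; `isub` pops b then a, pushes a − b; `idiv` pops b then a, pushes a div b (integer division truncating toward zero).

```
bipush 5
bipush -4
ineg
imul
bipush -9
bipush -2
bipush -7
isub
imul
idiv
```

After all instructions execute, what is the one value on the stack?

bipush 5  : [5]
bipush -4 : [5, -4]
ineg      : [5, 4]
imul      : [20]
bipush -9 : [20, -9]
bipush -2 : [20, -9, -2]
bipush -7 : [20, -9, -2, -7]
isub      : [20, -9, 5]
imul      : [20, -45]
idiv      : [0]

0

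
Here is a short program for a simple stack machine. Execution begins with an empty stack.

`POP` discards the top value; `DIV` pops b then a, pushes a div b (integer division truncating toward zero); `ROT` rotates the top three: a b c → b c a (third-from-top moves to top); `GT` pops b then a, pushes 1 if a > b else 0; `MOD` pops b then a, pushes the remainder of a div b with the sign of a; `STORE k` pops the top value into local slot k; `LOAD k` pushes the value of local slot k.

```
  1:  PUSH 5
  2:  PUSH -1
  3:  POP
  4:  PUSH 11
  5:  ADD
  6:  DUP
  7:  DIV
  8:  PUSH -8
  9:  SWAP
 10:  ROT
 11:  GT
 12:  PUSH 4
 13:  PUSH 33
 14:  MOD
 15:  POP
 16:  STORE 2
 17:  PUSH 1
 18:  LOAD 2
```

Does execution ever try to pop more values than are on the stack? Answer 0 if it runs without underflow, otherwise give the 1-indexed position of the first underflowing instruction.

PUSH 5   5
PUSH -1  5 -1
POP      5
PUSH 11  5 11
ADD      16
DUP      16 16
DIV      1
PUSH -8  1 -8
SWAP     -8 1
ROT  — needs 3 operands, stack has 2 → underflow

10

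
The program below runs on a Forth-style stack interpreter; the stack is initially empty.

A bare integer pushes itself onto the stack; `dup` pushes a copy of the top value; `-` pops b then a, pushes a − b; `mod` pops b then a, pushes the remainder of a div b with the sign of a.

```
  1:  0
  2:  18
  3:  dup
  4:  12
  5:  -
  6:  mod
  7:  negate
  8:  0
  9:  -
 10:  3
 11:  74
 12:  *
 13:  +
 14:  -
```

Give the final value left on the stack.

0      -> 0
18     -> 0 18
dup    -> 0 18 18
12     -> 0 18 18 12
-      -> 0 18 6
mod    -> 0 0
negate -> 0 0
0      -> 0 0 0
-      -> 0 0
3      -> 0 0 3
74     -> 0 0 3 74
*      -> 0 0 222
+      -> 0 222
-      -> -222

-222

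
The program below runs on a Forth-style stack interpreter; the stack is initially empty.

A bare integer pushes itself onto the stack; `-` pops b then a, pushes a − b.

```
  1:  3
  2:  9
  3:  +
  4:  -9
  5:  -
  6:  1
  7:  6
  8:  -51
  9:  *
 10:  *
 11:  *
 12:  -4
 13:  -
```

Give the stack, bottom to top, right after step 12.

[-6426, -4]

3   → [3]
9   → [3, 9]
+   → [12]
-9  → [12, -9]
-   → [21]
1   → [21, 1]
6   → [21, 1, 6]
-51 → [21, 1, 6, -51]
*   → [21, 1, -306]
*   → [21, -306]
*   → [-6426]
-4  → [-6426, -4]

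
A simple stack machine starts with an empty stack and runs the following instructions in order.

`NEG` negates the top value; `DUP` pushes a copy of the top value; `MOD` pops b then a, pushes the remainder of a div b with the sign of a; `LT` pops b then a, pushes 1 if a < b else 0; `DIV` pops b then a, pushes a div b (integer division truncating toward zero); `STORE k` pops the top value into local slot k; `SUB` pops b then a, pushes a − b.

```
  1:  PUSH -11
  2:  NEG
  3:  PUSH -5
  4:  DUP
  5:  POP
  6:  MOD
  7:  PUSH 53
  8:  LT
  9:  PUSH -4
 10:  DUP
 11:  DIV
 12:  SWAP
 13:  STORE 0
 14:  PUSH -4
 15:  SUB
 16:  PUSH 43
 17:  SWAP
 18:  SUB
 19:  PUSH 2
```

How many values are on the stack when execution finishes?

2

PUSH -11 → [-11]
NEG      → [11]
PUSH -5  → [11, -5]
DUP      → [11, -5, -5]
POP      → [11, -5]
MOD      → [1]
PUSH 53  → [1, 53]
LT       → [1]
PUSH -4  → [1, -4]
DUP      → [1, -4, -4]
DIV      → [1, 1]
SWAP     → [1, 1]
STORE 0  → [1]
PUSH -4  → [1, -4]
SUB      → [5]
PUSH 43  → [5, 43]
SWAP     → [43, 5]
SUB      → [38]
PUSH 2   → [38, 2]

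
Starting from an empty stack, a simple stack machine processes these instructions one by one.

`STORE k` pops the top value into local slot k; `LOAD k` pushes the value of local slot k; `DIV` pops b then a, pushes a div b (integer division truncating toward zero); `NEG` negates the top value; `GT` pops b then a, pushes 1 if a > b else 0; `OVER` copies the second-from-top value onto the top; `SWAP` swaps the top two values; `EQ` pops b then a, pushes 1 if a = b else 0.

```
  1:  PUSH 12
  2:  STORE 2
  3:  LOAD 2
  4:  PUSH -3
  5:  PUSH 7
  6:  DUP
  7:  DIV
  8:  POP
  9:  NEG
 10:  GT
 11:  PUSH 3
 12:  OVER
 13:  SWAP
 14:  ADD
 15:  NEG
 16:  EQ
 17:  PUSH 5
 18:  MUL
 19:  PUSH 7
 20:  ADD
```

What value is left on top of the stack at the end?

7

PUSH 12 -> 12
STORE 2 -> (empty)
LOAD 2  -> 12
PUSH -3 -> 12 -3
PUSH 7  -> 12 -3 7
DUP     -> 12 -3 7 7
DIV     -> 12 -3 1
POP     -> 12 -3
NEG     -> 12 3
GT      -> 1
PUSH 3  -> 1 3
OVER    -> 1 3 1
SWAP    -> 1 1 3
ADD     -> 1 4
NEG     -> 1 -4
EQ      -> 0
PUSH 5  -> 0 5
MUL     -> 0
PUSH 7  -> 0 7
ADD     -> 7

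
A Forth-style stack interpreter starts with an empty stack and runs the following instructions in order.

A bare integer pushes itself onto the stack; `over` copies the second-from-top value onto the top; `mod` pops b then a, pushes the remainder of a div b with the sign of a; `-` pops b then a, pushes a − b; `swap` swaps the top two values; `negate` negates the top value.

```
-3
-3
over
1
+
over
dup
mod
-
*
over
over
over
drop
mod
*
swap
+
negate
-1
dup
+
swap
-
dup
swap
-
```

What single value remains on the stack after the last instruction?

-3      -3
-3      -3 -3
over    -3 -3 -3
1       -3 -3 -3 1
+       -3 -3 -2
over    -3 -3 -2 -3
dup     -3 -3 -2 -3 -3
mod     -3 -3 -2 0
-       -3 -3 -2
*       -3 6
over    -3 6 -3
over    -3 6 -3 6
over    -3 6 -3 6 -3
drop    -3 6 -3 6
mod     -3 6 -3
*       -3 -18
swap    -18 -3
+       -21
negate  21
-1      21 -1
dup     21 -1 -1
+       21 -2
swap    -2 21
-       -23
dup     -23 -23
swap    -23 -23
-       0

0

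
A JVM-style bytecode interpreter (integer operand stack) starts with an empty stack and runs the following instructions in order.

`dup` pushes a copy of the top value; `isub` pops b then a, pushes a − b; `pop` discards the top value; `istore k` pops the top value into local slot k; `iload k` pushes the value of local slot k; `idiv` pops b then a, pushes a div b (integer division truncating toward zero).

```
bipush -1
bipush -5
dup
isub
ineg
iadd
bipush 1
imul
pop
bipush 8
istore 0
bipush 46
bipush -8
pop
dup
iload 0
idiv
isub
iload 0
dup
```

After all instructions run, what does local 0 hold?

8

bipush -1 -> -1
bipush -5 -> -1 -5
dup       -> -1 -5 -5
isub      -> -1 0
ineg      -> -1 0
iadd      -> -1
bipush 1  -> -1 1
imul      -> -1
pop       -> (empty)
bipush 8  -> 8
istore 0  -> (empty)
bipush 46 -> 46
bipush -8 -> 46 -8
pop       -> 46
dup       -> 46 46
iload 0   -> 46 46 8
idiv      -> 46 5
isub      -> 41
iload 0   -> 41 8
dup       -> 41 8 8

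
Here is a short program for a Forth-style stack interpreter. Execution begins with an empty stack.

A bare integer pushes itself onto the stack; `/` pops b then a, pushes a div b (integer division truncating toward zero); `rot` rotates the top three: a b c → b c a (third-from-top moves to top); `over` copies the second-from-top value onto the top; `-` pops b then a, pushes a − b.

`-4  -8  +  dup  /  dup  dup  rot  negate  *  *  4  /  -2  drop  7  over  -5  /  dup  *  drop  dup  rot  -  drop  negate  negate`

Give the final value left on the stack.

7

-4      -4
-8      -4 -8
+       -12
dup     -12 -12
/       1
dup     1 1
dup     1 1 1
rot     1 1 1
negate  1 1 -1
*       1 -1
*       -1
4       -1 4
/       0
-2      0 -2
drop    0
7       0 7
over    0 7 0
-5      0 7 0 -5
/       0 7 0
dup     0 7 0 0
*       0 7 0
drop    0 7
dup     0 7 7
rot     7 7 0
-       7 7
drop    7
negate  -7
negate  7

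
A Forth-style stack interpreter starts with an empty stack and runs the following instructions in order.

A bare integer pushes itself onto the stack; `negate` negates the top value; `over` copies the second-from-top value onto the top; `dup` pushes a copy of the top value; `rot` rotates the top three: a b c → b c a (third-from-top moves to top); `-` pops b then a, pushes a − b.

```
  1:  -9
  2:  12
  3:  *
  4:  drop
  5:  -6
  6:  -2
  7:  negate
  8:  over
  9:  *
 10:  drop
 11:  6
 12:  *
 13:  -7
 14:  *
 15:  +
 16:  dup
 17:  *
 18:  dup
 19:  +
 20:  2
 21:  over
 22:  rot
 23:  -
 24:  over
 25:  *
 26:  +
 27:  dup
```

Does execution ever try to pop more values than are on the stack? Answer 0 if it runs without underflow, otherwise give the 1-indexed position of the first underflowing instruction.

-9     -> -9
12     -> -9 12
*      -> -108
drop   -> (empty)
-6     -> -6
-2     -> -6 -2
negate -> -6 2
over   -> -6 2 -6
*      -> -6 -12
drop   -> -6
6      -> -6 6
*      -> -36
-7     -> -36 -7
*      -> 252
+  — needs 2 operands, stack has 1 → underflow

15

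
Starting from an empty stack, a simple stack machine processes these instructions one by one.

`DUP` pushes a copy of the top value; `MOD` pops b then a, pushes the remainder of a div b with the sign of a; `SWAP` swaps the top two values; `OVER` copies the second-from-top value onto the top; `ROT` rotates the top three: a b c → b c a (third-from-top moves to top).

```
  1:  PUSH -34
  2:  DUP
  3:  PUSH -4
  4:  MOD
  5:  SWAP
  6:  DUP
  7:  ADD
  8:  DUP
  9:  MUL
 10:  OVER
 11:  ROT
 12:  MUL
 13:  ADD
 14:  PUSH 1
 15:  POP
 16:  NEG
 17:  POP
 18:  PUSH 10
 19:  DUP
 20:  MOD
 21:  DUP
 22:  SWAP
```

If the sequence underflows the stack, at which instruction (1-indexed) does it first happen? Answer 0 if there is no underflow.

PUSH -34 -> -34
DUP      -> -34 -34
PUSH -4  -> -34 -34 -4
MOD      -> -34 -2
SWAP     -> -2 -34
DUP      -> -2 -34 -34
ADD      -> -2 -68
DUP      -> -2 -68 -68
MUL      -> -2 4624
OVER     -> -2 4624 -2
ROT      -> 4624 -2 -2
MUL      -> 4624 4
ADD      -> 4628
PUSH 1   -> 4628 1
POP      -> 4628
NEG      -> -4628
POP      -> (empty)
PUSH 10  -> 10
DUP      -> 10 10
MOD      -> 0
DUP      -> 0 0
SWAP     -> 0 0

0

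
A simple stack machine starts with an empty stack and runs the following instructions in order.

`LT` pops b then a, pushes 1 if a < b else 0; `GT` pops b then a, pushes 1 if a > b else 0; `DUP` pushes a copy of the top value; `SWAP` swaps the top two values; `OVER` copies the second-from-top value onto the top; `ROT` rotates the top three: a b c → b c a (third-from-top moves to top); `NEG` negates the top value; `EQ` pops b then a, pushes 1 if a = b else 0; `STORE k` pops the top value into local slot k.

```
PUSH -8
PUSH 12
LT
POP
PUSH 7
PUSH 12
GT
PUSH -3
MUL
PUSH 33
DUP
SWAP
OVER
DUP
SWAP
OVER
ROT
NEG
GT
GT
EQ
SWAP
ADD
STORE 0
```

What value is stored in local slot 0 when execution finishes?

PUSH -8 → [-8]
PUSH 12 → [-8, 12]
LT      → [1]
POP     → []
PUSH 7  → [7]
PUSH 12 → [7, 12]
GT      → [0]
PUSH -3 → [0, -3]
MUL     → [0]
PUSH 33 → [0, 33]
DUP     → [0, 33, 33]
SWAP    → [0, 33, 33]
OVER    → [0, 33, 33, 33]
DUP     → [0, 33, 33, 33, 33]
SWAP    → [0, 33, 33, 33, 33]
OVER    → [0, 33, 33, 33, 33, 33]
ROT     → [0, 33, 33, 33, 33, 33]
NEG     → [0, 33, 33, 33, 33, -33]
GT      → [0, 33, 33, 33, 1]
GT      → [0, 33, 33, 1]
EQ      → [0, 33, 0]
SWAP    → [0, 0, 33]
ADD     → [0, 33]
STORE 0 → [0]

33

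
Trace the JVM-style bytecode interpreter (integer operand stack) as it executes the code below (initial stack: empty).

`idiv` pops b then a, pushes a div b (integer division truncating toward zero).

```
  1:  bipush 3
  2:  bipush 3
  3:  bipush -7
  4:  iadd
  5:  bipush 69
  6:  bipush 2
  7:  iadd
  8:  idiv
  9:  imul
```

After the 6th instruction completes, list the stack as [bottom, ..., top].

bipush 3  -> [3]
bipush 3  -> [3, 3]
bipush -7 -> [3, 3, -7]
iadd      -> [3, -4]
bipush 69 -> [3, -4, 69]
bipush 2  -> [3, -4, 69, 2]

[3, -4, 69, 2]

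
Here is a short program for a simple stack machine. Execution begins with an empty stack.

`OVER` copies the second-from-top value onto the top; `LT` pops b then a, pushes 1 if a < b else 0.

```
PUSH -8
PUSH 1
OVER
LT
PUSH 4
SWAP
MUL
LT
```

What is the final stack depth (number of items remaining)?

1

PUSH -8 -> -8
PUSH 1  -> -8 1
OVER    -> -8 1 -8
LT      -> -8 0
PUSH 4  -> -8 0 4
SWAP    -> -8 4 0
MUL     -> -8 0
LT      -> 1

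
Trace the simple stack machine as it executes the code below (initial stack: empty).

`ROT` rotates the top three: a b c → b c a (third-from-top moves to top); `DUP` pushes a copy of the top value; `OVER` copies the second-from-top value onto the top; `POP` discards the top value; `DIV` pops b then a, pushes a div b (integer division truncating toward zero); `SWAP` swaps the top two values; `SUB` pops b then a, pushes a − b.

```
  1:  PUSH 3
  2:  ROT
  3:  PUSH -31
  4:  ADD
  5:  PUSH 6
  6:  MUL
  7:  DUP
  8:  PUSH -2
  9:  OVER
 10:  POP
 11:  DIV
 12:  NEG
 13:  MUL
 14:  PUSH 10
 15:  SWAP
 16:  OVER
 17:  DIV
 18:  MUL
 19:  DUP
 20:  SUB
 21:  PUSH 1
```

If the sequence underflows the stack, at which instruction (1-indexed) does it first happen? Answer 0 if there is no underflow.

2

PUSH 3 -> [3]
ROT  — needs 3 operands, stack has 1 → underflow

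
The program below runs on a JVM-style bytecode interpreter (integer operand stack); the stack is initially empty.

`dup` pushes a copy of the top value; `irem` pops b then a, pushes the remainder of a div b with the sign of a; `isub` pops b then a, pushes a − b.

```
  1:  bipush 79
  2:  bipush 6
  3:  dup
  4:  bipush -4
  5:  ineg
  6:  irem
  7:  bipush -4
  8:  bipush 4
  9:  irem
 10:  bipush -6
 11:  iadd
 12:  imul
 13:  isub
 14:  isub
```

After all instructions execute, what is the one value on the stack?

61

bipush 79  79
bipush 6   79 6
dup        79 6 6
bipush -4  79 6 6 -4
ineg       79 6 6 4
irem       79 6 2
bipush -4  79 6 2 -4
bipush 4   79 6 2 -4 4
irem       79 6 2 0
bipush -6  79 6 2 0 -6
iadd       79 6 2 -6
imul       79 6 -12
isub       79 18
isub       61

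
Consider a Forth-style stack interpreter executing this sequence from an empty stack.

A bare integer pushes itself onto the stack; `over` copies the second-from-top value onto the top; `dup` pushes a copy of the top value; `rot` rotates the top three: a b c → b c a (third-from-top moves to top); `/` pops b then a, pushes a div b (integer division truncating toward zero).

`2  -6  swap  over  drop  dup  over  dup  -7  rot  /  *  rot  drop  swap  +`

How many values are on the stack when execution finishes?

2    → 2
-6   → 2 -6
swap → -6 2
over → -6 2 -6
drop → -6 2
dup  → -6 2 2
over → -6 2 2 2
dup  → -6 2 2 2 2
-7   → -6 2 2 2 2 -7
rot  → -6 2 2 2 -7 2
/    → -6 2 2 2 -3
*    → -6 2 2 -6
rot  → -6 2 -6 2
drop → -6 2 -6
swap → -6 -6 2
+    → -6 -4

2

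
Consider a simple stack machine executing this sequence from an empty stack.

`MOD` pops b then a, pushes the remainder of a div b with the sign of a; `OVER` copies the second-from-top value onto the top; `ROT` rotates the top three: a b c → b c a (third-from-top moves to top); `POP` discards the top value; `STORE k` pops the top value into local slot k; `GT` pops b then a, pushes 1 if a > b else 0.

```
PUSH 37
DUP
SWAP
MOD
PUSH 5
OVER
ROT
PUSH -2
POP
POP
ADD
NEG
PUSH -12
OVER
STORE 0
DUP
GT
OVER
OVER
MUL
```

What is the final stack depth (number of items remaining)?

3

PUSH 37   [37]
DUP       [37, 37]
SWAP      [37, 37]
MOD       [0]
PUSH 5    [0, 5]
OVER      [0, 5, 0]
ROT       [5, 0, 0]
PUSH -2   [5, 0, 0, -2]
POP       [5, 0, 0]
POP       [5, 0]
ADD       [5]
NEG       [-5]
PUSH -12  [-5, -12]
OVER      [-5, -12, -5]
STORE 0   [-5, -12]
DUP       [-5, -12, -12]
GT        [-5, 0]
OVER      [-5, 0, -5]
OVER      [-5, 0, -5, 0]
MUL       [-5, 0, 0]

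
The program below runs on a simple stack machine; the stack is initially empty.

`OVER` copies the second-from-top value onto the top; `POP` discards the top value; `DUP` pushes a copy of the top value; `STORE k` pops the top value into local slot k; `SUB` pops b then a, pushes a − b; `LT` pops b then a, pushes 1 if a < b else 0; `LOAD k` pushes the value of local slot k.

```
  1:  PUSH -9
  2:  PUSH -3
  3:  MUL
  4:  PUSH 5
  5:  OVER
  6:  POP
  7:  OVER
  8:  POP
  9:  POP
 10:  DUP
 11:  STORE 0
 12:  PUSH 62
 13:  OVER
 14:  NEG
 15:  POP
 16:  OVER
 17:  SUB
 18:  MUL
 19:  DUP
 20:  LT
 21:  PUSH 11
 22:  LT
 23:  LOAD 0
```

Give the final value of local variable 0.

PUSH -9  -9
PUSH -3  -9 -3
MUL      27
PUSH 5   27 5
OVER     27 5 27
POP      27 5
OVER     27 5 27
POP      27 5
POP      27
DUP      27 27
STORE 0  27
PUSH 62  27 62
OVER     27 62 27
NEG      27 62 -27
POP      27 62
OVER     27 62 27
SUB      27 35
MUL      945
DUP      945 945
LT       0
PUSH 11  0 11
LT       1
LOAD 0   1 27

27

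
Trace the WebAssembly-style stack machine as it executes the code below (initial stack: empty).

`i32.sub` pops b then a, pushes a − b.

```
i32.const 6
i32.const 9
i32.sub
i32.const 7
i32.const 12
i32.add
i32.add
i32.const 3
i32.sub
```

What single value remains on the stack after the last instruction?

i32.const 6   6
i32.const 9   6 9
i32.sub       -3
i32.const 7   -3 7
i32.const 12  -3 7 12
i32.add       -3 19
i32.add       16
i32.const 3   16 3
i32.sub       13

13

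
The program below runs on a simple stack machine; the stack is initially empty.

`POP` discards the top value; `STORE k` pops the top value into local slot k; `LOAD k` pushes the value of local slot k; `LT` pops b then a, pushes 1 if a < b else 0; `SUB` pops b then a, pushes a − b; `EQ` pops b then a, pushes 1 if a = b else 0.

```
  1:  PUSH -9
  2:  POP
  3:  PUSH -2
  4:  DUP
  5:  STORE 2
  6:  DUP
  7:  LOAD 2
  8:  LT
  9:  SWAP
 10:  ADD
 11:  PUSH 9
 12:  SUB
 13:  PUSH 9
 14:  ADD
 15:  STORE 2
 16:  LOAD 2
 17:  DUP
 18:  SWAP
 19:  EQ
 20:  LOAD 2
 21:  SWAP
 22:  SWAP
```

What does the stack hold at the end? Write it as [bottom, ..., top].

[1, -2]

PUSH -9 → [-9]
POP     → []
PUSH -2 → [-2]
DUP     → [-2, -2]
STORE 2 → [-2]
DUP     → [-2, -2]
LOAD 2  → [-2, -2, -2]
LT      → [-2, 0]
SWAP    → [0, -2]
ADD     → [-2]
PUSH 9  → [-2, 9]
SUB     → [-11]
PUSH 9  → [-11, 9]
ADD     → [-2]
STORE 2 → []
LOAD 2  → [-2]
DUP     → [-2, -2]
SWAP    → [-2, -2]
EQ      → [1]
LOAD 2  → [1, -2]
SWAP    → [-2, 1]
SWAP    → [1, -2]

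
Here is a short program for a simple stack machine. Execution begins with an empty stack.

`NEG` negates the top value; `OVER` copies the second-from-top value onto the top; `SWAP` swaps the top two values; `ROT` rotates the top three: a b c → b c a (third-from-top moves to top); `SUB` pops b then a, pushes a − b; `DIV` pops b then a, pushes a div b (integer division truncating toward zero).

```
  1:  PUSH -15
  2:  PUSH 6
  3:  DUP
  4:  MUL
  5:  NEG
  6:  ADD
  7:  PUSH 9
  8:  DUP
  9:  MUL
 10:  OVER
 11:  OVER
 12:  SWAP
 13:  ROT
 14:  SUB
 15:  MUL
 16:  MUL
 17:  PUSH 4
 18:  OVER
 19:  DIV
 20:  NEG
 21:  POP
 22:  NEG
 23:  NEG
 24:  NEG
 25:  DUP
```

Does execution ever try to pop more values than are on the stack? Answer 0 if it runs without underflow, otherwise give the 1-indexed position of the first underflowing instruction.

PUSH -15 -> [-15]
PUSH 6   -> [-15, 6]
DUP      -> [-15, 6, 6]
MUL      -> [-15, 36]
NEG      -> [-15, -36]
ADD      -> [-51]
PUSH 9   -> [-51, 9]
DUP      -> [-51, 9, 9]
MUL      -> [-51, 81]
OVER     -> [-51, 81, -51]
OVER     -> [-51, 81, -51, 81]
SWAP     -> [-51, 81, 81, -51]
ROT      -> [-51, 81, -51, 81]
SUB      -> [-51, 81, -132]
MUL      -> [-51, -10692]
MUL      -> [545292]
PUSH 4   -> [545292, 4]
OVER     -> [545292, 4, 545292]
DIV      -> [545292, 0]
NEG      -> [545292, 0]
POP      -> [545292]
NEG      -> [-545292]
NEG      -> [545292]
NEG      -> [-545292]
DUP      -> [-545292, -545292]

0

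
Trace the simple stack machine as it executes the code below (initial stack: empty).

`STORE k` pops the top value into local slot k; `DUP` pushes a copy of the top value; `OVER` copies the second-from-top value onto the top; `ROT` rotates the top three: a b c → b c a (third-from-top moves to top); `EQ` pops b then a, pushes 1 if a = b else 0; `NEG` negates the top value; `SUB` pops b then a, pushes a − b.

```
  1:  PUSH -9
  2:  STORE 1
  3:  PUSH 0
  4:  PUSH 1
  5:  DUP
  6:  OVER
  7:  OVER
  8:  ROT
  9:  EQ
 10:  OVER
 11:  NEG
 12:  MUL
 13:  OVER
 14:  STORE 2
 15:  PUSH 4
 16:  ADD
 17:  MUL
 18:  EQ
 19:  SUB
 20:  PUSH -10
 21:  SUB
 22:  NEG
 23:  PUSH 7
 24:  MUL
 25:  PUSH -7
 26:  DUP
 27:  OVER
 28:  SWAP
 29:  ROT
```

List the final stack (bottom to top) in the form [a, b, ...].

PUSH -9  → [-9]
STORE 1  → []
PUSH 0   → [0]
PUSH 1   → [0, 1]
DUP      → [0, 1, 1]
OVER     → [0, 1, 1, 1]
OVER     → [0, 1, 1, 1, 1]
ROT      → [0, 1, 1, 1, 1]
EQ       → [0, 1, 1, 1]
OVER     → [0, 1, 1, 1, 1]
NEG      → [0, 1, 1, 1, -1]
MUL      → [0, 1, 1, -1]
OVER     → [0, 1, 1, -1, 1]
STORE 2  → [0, 1, 1, -1]
PUSH 4   → [0, 1, 1, -1, 4]
ADD      → [0, 1, 1, 3]
MUL      → [0, 1, 3]
EQ       → [0, 0]
SUB      → [0]
PUSH -10 → [0, -10]
SUB      → [10]
NEG      → [-10]
PUSH 7   → [-10, 7]
MUL      → [-70]
PUSH -7  → [-70, -7]
DUP      → [-70, -7, -7]
OVER     → [-70, -7, -7, -7]
SWAP     → [-70, -7, -7, -7]
ROT      → [-70, -7, -7, -7]

[-70, -7, -7, -7]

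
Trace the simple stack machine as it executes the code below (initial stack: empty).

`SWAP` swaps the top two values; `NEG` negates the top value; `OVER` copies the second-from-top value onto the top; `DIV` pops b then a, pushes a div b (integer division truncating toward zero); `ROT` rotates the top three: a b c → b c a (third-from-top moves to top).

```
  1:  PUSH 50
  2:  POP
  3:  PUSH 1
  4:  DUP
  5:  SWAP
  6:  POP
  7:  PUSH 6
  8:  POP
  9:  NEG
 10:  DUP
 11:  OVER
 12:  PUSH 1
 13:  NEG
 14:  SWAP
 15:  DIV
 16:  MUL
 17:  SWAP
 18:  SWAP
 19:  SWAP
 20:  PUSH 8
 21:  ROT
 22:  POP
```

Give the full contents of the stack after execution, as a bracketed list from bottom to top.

[-1, 8]

PUSH 50 : [50]
POP     : []
PUSH 1  : [1]
DUP     : [1, 1]
SWAP    : [1, 1]
POP     : [1]
PUSH 6  : [1, 6]
POP     : [1]
NEG     : [-1]
DUP     : [-1, -1]
OVER    : [-1, -1, -1]
PUSH 1  : [-1, -1, -1, 1]
NEG     : [-1, -1, -1, -1]
SWAP    : [-1, -1, -1, -1]
DIV     : [-1, -1, 1]
MUL     : [-1, -1]
SWAP    : [-1, -1]
SWAP    : [-1, -1]
SWAP    : [-1, -1]
PUSH 8  : [-1, -1, 8]
ROT     : [-1, 8, -1]
POP     : [-1, 8]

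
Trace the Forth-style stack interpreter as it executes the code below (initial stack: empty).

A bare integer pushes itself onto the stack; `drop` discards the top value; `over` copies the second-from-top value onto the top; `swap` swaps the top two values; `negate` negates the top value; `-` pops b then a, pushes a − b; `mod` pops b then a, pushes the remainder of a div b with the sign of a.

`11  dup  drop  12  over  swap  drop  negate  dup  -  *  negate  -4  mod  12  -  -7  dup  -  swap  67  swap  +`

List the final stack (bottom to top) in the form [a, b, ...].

[0, 55]

11     -> 11
dup    -> 11 11
drop   -> 11
12     -> 11 12
over   -> 11 12 11
swap   -> 11 11 12
drop   -> 11 11
negate -> 11 -11
dup    -> 11 -11 -11
-      -> 11 0
*      -> 0
negate -> 0
-4     -> 0 -4
mod    -> 0
12     -> 0 12
-      -> -12
-7     -> -12 -7
dup    -> -12 -7 -7
-      -> -12 0
swap   -> 0 -12
67     -> 0 -12 67
swap   -> 0 67 -12
+      -> 0 55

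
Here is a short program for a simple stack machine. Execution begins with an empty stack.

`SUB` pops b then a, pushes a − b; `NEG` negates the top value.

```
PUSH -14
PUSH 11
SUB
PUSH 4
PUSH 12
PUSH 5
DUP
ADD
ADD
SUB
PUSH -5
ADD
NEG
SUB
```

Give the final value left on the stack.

PUSH -14  -14
PUSH 11   -14 11
SUB       -25
PUSH 4    -25 4
PUSH 12   -25 4 12
PUSH 5    -25 4 12 5
DUP       -25 4 12 5 5
ADD       -25 4 12 10
ADD       -25 4 22
SUB       -25 -18
PUSH -5   -25 -18 -5
ADD       -25 -23
NEG       -25 23
SUB       -48

-48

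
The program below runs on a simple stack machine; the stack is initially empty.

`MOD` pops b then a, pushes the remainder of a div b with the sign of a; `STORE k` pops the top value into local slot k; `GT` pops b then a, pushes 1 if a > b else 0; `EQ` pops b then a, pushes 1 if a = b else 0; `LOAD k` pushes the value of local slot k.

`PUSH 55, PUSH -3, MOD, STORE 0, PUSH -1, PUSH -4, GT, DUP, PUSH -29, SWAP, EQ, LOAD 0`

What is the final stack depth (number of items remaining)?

PUSH 55  -> 55
PUSH -3  -> 55 -3
MOD      -> 1
STORE 0  -> (empty)
PUSH -1  -> -1
PUSH -4  -> -1 -4
GT       -> 1
DUP      -> 1 1
PUSH -29 -> 1 1 -29
SWAP     -> 1 -29 1
EQ       -> 1 0
LOAD 0   -> 1 0 1

3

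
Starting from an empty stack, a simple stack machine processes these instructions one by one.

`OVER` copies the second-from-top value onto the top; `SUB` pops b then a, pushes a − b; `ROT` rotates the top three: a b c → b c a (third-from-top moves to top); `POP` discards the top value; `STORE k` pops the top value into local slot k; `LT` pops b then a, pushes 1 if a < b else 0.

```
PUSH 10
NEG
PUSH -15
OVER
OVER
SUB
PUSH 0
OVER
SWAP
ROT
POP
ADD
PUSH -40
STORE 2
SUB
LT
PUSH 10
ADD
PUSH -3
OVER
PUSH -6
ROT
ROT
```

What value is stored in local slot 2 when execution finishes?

-40

PUSH 10  → [10]
NEG      → [-10]
PUSH -15 → [-10, -15]
OVER     → [-10, -15, -10]
OVER     → [-10, -15, -10, -15]
SUB      → [-10, -15, 5]
PUSH 0   → [-10, -15, 5, 0]
OVER     → [-10, -15, 5, 0, 5]
SWAP     → [-10, -15, 5, 5, 0]
ROT      → [-10, -15, 5, 0, 5]
POP      → [-10, -15, 5, 0]
ADD      → [-10, -15, 5]
PUSH -40 → [-10, -15, 5, -40]
STORE 2  → [-10, -15, 5]
SUB      → [-10, -20]
LT       → [0]
PUSH 10  → [0, 10]
ADD      → [10]
PUSH -3  → [10, -3]
OVER     → [10, -3, 10]
PUSH -6  → [10, -3, 10, -6]
ROT      → [10, 10, -6, -3]
ROT      → [10, -6, -3, 10]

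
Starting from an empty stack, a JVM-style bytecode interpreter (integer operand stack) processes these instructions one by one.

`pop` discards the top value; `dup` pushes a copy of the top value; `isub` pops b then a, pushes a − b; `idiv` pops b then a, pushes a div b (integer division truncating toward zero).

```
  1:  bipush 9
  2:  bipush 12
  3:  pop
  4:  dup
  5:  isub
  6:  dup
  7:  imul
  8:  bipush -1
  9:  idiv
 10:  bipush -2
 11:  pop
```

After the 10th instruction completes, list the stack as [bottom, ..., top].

[0, -2]

bipush 9  -> [9]
bipush 12 -> [9, 12]
pop       -> [9]
dup       -> [9, 9]
isub      -> [0]
dup       -> [0, 0]
imul      -> [0]
bipush -1 -> [0, -1]
idiv      -> [0]
bipush -2 -> [0, -2]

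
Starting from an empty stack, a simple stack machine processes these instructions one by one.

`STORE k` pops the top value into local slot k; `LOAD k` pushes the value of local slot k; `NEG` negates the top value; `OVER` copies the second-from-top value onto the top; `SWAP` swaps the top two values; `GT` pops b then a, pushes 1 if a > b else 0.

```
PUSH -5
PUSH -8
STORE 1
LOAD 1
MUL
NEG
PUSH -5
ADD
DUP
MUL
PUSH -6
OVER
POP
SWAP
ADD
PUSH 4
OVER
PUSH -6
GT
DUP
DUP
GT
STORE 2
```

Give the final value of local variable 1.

PUSH -5 -> -5
PUSH -8 -> -5 -8
STORE 1 -> -5
LOAD 1  -> -5 -8
MUL     -> 40
NEG     -> -40
PUSH -5 -> -40 -5
ADD     -> -45
DUP     -> -45 -45
MUL     -> 2025
PUSH -6 -> 2025 -6
OVER    -> 2025 -6 2025
POP     -> 2025 -6
SWAP    -> -6 2025
ADD     -> 2019
PUSH 4  -> 2019 4
OVER    -> 2019 4 2019
PUSH -6 -> 2019 4 2019 -6
GT      -> 2019 4 1
DUP     -> 2019 4 1 1
DUP     -> 2019 4 1 1 1
GT      -> 2019 4 1 0
STORE 2 -> 2019 4 1

-8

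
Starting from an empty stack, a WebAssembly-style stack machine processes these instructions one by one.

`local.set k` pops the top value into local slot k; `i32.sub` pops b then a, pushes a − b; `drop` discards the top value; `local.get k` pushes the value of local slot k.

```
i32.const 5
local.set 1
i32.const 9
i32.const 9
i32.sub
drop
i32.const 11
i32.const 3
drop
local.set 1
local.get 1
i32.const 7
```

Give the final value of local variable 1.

11

i32.const 5   5
local.set 1   (empty)
i32.const 9   9
i32.const 9   9 9
i32.sub       0
drop          (empty)
i32.const 11  11
i32.const 3   11 3
drop          11
local.set 1   (empty)
local.get 1   11
i32.const 7   11 7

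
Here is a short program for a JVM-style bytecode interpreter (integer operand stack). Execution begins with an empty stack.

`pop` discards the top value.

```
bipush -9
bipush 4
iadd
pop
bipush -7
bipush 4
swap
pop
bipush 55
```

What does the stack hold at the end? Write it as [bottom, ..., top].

bipush -9 : [-9]
bipush 4  : [-9, 4]
iadd      : [-5]
pop       : []
bipush -7 : [-7]
bipush 4  : [-7, 4]
swap      : [4, -7]
pop       : [4]
bipush 55 : [4, 55]

[4, 55]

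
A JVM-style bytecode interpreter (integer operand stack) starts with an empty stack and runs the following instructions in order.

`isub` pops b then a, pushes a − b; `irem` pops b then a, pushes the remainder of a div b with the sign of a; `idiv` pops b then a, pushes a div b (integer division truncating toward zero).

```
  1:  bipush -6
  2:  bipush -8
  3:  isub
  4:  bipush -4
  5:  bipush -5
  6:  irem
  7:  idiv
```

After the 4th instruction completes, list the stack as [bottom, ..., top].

bipush -6 → -6
bipush -8 → -6 -8
isub      → 2
bipush -4 → 2 -4

[2, -4]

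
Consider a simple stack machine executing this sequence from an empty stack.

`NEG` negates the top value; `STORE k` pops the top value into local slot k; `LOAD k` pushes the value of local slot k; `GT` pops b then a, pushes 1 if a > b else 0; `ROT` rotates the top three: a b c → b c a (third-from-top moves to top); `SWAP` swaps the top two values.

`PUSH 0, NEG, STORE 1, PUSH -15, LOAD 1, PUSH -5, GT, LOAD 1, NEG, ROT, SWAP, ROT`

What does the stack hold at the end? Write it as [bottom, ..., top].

PUSH 0   → [0]
NEG      → [0]
STORE 1  → []
PUSH -15 → [-15]
LOAD 1   → [-15, 0]
PUSH -5  → [-15, 0, -5]
GT       → [-15, 1]
LOAD 1   → [-15, 1, 0]
NEG      → [-15, 1, 0]
ROT      → [1, 0, -15]
SWAP     → [1, -15, 0]
ROT      → [-15, 0, 1]

[-15, 0, 1]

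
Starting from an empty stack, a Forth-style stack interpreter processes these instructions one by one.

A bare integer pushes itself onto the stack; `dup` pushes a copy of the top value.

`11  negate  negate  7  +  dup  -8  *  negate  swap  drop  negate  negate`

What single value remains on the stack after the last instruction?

11     → 11
negate → -11
negate → 11
7      → 11 7
+      → 18
dup    → 18 18
-8     → 18 18 -8
*      → 18 -144
negate → 18 144
swap   → 144 18
drop   → 144
negate → -144
negate → 144

144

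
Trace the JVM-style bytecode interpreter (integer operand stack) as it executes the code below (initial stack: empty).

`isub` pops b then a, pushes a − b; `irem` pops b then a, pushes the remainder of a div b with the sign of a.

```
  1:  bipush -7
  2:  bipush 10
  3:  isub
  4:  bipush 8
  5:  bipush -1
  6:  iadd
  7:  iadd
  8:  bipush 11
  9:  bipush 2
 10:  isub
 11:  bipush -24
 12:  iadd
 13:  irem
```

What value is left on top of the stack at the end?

-10

bipush -7   [-7]
bipush 10   [-7, 10]
isub        [-17]
bipush 8    [-17, 8]
bipush -1   [-17, 8, -1]
iadd        [-17, 7]
iadd        [-10]
bipush 11   [-10, 11]
bipush 2    [-10, 11, 2]
isub        [-10, 9]
bipush -24  [-10, 9, -24]
iadd        [-10, -15]
irem        [-10]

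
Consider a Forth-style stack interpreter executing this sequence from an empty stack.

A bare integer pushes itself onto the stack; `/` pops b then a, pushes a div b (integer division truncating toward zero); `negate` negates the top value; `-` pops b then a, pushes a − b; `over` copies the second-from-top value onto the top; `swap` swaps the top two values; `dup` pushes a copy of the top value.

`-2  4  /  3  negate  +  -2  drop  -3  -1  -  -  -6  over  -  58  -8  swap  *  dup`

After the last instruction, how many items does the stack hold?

4

-2     → [-2]
4      → [-2, 4]
/      → [0]
3      → [0, 3]
negate → [0, -3]
+      → [-3]
-2     → [-3, -2]
drop   → [-3]
-3     → [-3, -3]
-1     → [-3, -3, -1]
-      → [-3, -2]
-      → [-1]
-6     → [-1, -6]
over   → [-1, -6, -1]
-      → [-1, -5]
58     → [-1, -5, 58]
-8     → [-1, -5, 58, -8]
swap   → [-1, -5, -8, 58]
*      → [-1, -5, -464]
dup    → [-1, -5, -464, -464]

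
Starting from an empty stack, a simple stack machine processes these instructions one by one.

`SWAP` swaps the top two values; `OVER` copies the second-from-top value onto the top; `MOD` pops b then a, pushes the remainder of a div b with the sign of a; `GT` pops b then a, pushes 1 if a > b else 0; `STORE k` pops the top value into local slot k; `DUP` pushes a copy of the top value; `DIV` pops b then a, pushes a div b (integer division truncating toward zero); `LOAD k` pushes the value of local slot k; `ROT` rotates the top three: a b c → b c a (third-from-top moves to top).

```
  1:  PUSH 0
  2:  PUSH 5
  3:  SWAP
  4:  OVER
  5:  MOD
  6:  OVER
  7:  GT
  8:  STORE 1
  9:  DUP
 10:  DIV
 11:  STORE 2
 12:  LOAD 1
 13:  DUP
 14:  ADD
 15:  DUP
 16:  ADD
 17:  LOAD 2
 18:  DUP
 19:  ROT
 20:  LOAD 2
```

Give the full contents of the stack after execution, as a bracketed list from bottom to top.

PUSH 0  -> 0
PUSH 5  -> 0 5
SWAP    -> 5 0
OVER    -> 5 0 5
MOD     -> 5 0
OVER    -> 5 0 5
GT      -> 5 0
STORE 1 -> 5
DUP     -> 5 5
DIV     -> 1
STORE 2 -> (empty)
LOAD 1  -> 0
DUP     -> 0 0
ADD     -> 0
DUP     -> 0 0
ADD     -> 0
LOAD 2  -> 0 1
DUP     -> 0 1 1
ROT     -> 1 1 0
LOAD 2  -> 1 1 0 1

[1, 1, 0, 1]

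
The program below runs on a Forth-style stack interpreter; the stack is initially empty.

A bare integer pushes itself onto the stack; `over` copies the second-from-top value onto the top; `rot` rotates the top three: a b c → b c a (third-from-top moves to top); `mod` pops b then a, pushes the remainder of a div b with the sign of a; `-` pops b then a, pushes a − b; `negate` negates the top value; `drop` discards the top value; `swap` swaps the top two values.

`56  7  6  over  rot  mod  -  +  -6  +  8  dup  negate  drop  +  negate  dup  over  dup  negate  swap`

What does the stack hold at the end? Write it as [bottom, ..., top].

[-64, -64, 64, -64]

56     -> 56
7      -> 56 7
6      -> 56 7 6
over   -> 56 7 6 7
rot    -> 56 6 7 7
mod    -> 56 6 0
-      -> 56 6
+      -> 62
-6     -> 62 -6
+      -> 56
8      -> 56 8
dup    -> 56 8 8
negate -> 56 8 -8
drop   -> 56 8
+      -> 64
negate -> -64
dup    -> -64 -64
over   -> -64 -64 -64
dup    -> -64 -64 -64 -64
negate -> -64 -64 -64 64
swap   -> -64 -64 64 -64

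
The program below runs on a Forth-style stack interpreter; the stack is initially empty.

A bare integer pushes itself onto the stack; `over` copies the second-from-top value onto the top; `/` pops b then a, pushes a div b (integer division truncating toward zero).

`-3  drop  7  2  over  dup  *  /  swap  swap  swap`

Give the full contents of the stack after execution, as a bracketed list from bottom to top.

[0, 7]

-3   : [-3]
drop : []
7    : [7]
2    : [7, 2]
over : [7, 2, 7]
dup  : [7, 2, 7, 7]
*    : [7, 2, 49]
/    : [7, 0]
swap : [0, 7]
swap : [7, 0]
swap : [0, 7]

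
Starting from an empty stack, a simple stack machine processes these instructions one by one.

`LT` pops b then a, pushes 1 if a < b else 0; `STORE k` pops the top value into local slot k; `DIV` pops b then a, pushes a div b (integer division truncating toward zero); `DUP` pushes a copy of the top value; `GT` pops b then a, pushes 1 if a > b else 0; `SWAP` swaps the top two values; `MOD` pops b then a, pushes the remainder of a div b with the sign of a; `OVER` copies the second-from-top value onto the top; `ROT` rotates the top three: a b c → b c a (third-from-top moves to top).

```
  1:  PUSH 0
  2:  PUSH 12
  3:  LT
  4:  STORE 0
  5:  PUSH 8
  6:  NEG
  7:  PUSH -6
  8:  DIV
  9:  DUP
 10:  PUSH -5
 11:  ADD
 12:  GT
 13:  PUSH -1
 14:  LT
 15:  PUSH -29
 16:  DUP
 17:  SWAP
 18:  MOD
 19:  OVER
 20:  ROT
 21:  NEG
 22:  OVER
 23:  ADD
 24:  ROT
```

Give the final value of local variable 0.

1

PUSH 0   : [0]
PUSH 12  : [0, 12]
LT       : [1]
STORE 0  : []
PUSH 8   : [8]
NEG      : [-8]
PUSH -6  : [-8, -6]
DIV      : [1]
DUP      : [1, 1]
PUSH -5  : [1, 1, -5]
ADD      : [1, -4]
GT       : [1]
PUSH -1  : [1, -1]
LT       : [0]
PUSH -29 : [0, -29]
DUP      : [0, -29, -29]
SWAP     : [0, -29, -29]
MOD      : [0, 0]
OVER     : [0, 0, 0]
ROT      : [0, 0, 0]
NEG      : [0, 0, 0]
OVER     : [0, 0, 0, 0]
ADD      : [0, 0, 0]
ROT      : [0, 0, 0]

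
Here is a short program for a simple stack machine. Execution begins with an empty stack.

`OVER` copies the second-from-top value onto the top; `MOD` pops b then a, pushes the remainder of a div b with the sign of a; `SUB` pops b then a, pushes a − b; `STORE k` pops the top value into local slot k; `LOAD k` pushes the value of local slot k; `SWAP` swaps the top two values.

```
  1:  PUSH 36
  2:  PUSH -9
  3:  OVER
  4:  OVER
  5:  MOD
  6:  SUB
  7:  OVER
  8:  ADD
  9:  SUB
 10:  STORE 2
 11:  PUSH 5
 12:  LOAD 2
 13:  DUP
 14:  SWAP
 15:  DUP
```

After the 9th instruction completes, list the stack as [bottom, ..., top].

[9]

PUSH 36 : 36
PUSH -9 : 36 -9
OVER    : 36 -9 36
OVER    : 36 -9 36 -9
MOD     : 36 -9 0
SUB     : 36 -9
OVER    : 36 -9 36
ADD     : 36 27
SUB     : 9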